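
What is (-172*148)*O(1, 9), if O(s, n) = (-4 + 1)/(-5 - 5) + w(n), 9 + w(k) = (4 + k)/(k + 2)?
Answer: 10526056/55 ≈ 1.9138e+5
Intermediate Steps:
w(k) = -9 + (4 + k)/(2 + k) (w(k) = -9 + (4 + k)/(k + 2) = -9 + (4 + k)/(2 + k))
O(s, n) = 3/10 + 2*(-7 - 4*n)/(2 + n) (O(s, n) = (-4 + 1)/(-5 - 5) + 2*(-7 - 4*n)/(2 + n) = -3/(-10) + 2*(-7 - 4*n)/(2 + n) = -3*(-1/10) + 2*(-7 - 4*n)/(2 + n) = 3/10 + 2*(-7 - 4*n)/(2 + n))
(-172*148)*O(1, 9) = (-172*148)*((-134 - 77*9)/(10*(2 + 9))) = -12728*(-134 - 693)/(5*11) = -12728*(-827)/(5*11) = -25456*(-827/110) = 10526056/55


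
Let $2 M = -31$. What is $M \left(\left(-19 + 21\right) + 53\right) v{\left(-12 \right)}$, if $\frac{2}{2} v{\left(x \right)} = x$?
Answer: $10230$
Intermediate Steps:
$v{\left(x \right)} = x$
$M = - \frac{31}{2}$ ($M = \frac{1}{2} \left(-31\right) = - \frac{31}{2} \approx -15.5$)
$M \left(\left(-19 + 21\right) + 53\right) v{\left(-12 \right)} = - \frac{31 \left(\left(-19 + 21\right) + 53\right)}{2} \left(-12\right) = - \frac{31 \left(2 + 53\right)}{2} \left(-12\right) = \left(- \frac{31}{2}\right) 55 \left(-12\right) = \left(- \frac{1705}{2}\right) \left(-12\right) = 10230$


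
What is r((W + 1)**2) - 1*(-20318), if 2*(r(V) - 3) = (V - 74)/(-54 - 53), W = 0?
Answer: 4348767/214 ≈ 20321.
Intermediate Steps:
r(V) = 358/107 - V/214 (r(V) = 3 + ((V - 74)/(-54 - 53))/2 = 3 + ((-74 + V)/(-107))/2 = 3 + ((-74 + V)*(-1/107))/2 = 3 + (74/107 - V/107)/2 = 3 + (37/107 - V/214) = 358/107 - V/214)
r((W + 1)**2) - 1*(-20318) = (358/107 - (0 + 1)**2/214) - 1*(-20318) = (358/107 - 1/214*1**2) + 20318 = (358/107 - 1/214*1) + 20318 = (358/107 - 1/214) + 20318 = 715/214 + 20318 = 4348767/214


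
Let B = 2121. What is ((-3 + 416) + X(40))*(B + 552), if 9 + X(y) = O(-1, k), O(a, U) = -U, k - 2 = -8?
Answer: 1095930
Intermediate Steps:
k = -6 (k = 2 - 8 = -6)
X(y) = -3 (X(y) = -9 - 1*(-6) = -9 + 6 = -3)
((-3 + 416) + X(40))*(B + 552) = ((-3 + 416) - 3)*(2121 + 552) = (413 - 3)*2673 = 410*2673 = 1095930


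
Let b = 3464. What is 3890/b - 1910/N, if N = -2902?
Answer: 4476255/2513132 ≈ 1.7811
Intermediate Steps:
3890/b - 1910/N = 3890/3464 - 1910/(-2902) = 3890*(1/3464) - 1910*(-1/2902) = 1945/1732 + 955/1451 = 4476255/2513132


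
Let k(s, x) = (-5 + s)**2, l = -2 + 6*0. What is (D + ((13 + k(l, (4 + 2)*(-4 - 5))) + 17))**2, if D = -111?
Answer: 1024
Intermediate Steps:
l = -2 (l = -2 + 0 = -2)
(D + ((13 + k(l, (4 + 2)*(-4 - 5))) + 17))**2 = (-111 + ((13 + (-5 - 2)**2) + 17))**2 = (-111 + ((13 + (-7)**2) + 17))**2 = (-111 + ((13 + 49) + 17))**2 = (-111 + (62 + 17))**2 = (-111 + 79)**2 = (-32)**2 = 1024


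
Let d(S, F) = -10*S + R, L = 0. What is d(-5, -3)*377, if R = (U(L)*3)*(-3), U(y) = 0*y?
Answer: 18850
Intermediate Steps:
U(y) = 0
R = 0 (R = (0*3)*(-3) = 0*(-3) = 0)
d(S, F) = -10*S (d(S, F) = -10*S + 0 = -10*S)
d(-5, -3)*377 = -10*(-5)*377 = 50*377 = 18850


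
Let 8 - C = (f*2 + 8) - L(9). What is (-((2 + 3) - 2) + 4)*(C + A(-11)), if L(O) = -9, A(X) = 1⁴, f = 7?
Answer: -22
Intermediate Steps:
A(X) = 1
C = -23 (C = 8 - ((7*2 + 8) - 1*(-9)) = 8 - ((14 + 8) + 9) = 8 - (22 + 9) = 8 - 1*31 = 8 - 31 = -23)
(-((2 + 3) - 2) + 4)*(C + A(-11)) = (-((2 + 3) - 2) + 4)*(-23 + 1) = (-(5 - 2) + 4)*(-22) = (-1*3 + 4)*(-22) = (-3 + 4)*(-22) = 1*(-22) = -22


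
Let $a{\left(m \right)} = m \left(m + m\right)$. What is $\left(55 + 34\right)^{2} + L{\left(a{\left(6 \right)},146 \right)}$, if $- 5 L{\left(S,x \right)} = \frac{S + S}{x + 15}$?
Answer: $\frac{6376261}{805} \approx 7920.8$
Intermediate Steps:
$a{\left(m \right)} = 2 m^{2}$ ($a{\left(m \right)} = m 2 m = 2 m^{2}$)
$L{\left(S,x \right)} = - \frac{2 S}{5 \left(15 + x\right)}$ ($L{\left(S,x \right)} = - \frac{\left(S + S\right) \frac{1}{x + 15}}{5} = - \frac{2 S \frac{1}{15 + x}}{5} = - \frac{2 S}{5 \left(15 + x\right)}$)
$\left(55 + 34\right)^{2} + L{\left(a{\left(6 \right)},146 \right)} = \left(55 + 34\right)^{2} - \frac{2 \cdot 2 \cdot 6^{2}}{75 + 5 \cdot 146} = 89^{2} - \frac{2 \cdot 2 \cdot 36}{75 + 730} = 7921 - \frac{144}{805} = \frac{6376261}{805}$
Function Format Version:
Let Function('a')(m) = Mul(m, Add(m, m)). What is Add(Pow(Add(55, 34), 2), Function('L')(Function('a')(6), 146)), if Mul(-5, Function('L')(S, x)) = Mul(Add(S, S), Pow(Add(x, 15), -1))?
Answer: Rational(6376261, 805) ≈ 7920.8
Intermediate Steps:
Function('a')(m) = Mul(2, Pow(m, 2)) (Function('a')(m) = Mul(m, Mul(2, m)) = Mul(2, Pow(m, 2)))
Function('L')(S, x) = Mul(Rational(-2, 5), S, Pow(Add(15, x), -1)) (Function('L')(S, x) = Mul(Rational(-1, 5), Mul(Add(S, S), Pow(Add(x, 15), -1))) = Mul(Rational(-1, 5), Mul(Mul(2, S), Pow(Add(15, x), -1))) = Mul(Rational(-1, 5), Mul(2, S, Pow(Add(15, x), -1))) = Mul(Rational(-2, 5), S, Pow(Add(15, x), -1)))
Add(Pow(Add(55, 34), 2), Function('L')(Function('a')(6), 146)) = Add(Pow(Add(55, 34), 2), Mul(-2, Mul(2, Pow(6, 2)), Pow(Add(75, Mul(5, 146)), -1))) = Add(Pow(89, 2), Mul(-2, Mul(2, 36), Pow(Add(75, 730), -1))) = Add(7921, Mul(-2, 72, Pow(805, -1))) = Add(7921, Mul(-2, 72, Rational(1, 805))) = Add(7921, Rational(-144, 805)) = Rational(6376261, 805)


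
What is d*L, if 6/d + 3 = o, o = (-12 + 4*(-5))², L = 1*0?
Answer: 0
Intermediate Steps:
L = 0
o = 1024 (o = (-12 - 20)² = (-32)² = 1024)
d = 6/1021 (d = 6/(-3 + 1024) = 6/1021 ≈ 0.0058766)
d*L = (6/1021)*0 = 0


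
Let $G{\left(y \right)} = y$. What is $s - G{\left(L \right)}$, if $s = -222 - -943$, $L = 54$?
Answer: $667$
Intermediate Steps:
$s = 721$ ($s = -222 + 943 = 721$)
$s - G{\left(L \right)} = 721 - 54 = 667$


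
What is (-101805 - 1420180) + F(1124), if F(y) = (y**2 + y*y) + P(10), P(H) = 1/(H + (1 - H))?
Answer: 1004768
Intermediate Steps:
P(H) = 1 (P(H) = 1/1 = 1)
F(y) = 1 + 2*y**2 (F(y) = (y**2 + y*y) + 1 = (y**2 + y**2) + 1 = 2*y**2 + 1 = 1 + 2*y**2)
(-101805 - 1420180) + F(1124) = (-101805 - 1420180) + (1 + 2*1124**2) = -1521985 + (1 + 2*1263376) = -1521985 + (1 + 2526752) = -1521985 + 2526753 = 1004768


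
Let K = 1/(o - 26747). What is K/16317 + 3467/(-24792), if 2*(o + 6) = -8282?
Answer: -291284283943/2082930448536 ≈ -0.13984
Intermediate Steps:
o = -4147 (o = -6 + (1/2)*(-8282) = -6 - 4141 = -4147)
K = -1/30894 (K = 1/(-4147 - 26747) = 1/(-30894) = -1/30894 ≈ -3.2369e-5)
K/16317 + 3467/(-24792) = -1/30894/16317 + 3467/(-24792) = -1/30894*1/16317 + 3467*(-1/24792) = -1/504097398 - 3467/24792 = -291284283943/2082930448536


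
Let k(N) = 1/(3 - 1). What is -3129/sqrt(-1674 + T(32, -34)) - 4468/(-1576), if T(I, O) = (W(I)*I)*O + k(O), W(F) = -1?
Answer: 1117/394 + 3129*I*sqrt(2342)/1171 ≈ 2.835 + 129.31*I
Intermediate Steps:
k(N) = 1/2
T(I, O) = 1/2 - I*O (T(I, O) = (-I)*O + 1/2 = -I*O + 1/2 = 1/2 - I*O)
-3129/sqrt(-1674 + T(32, -34)) - 4468/(-1576) = -3129/sqrt(-1674 + (1/2 - 1*32*(-34))) - 4468/(-1576) = -3129/sqrt(-1674 + (1/2 + 1088)) - 4468*(-1/1576) = -3129/sqrt(-1674 + 2177/2) + 1117/394 = -3129*(-I*sqrt(2342)/1171) + 1117/394 = -(-3129)*I*sqrt(2342)/1171 + 1117/394 = 3129*I*sqrt(2342)/1171 + 1117/394 = 1117/394 + 3129*I*sqrt(2342)/1171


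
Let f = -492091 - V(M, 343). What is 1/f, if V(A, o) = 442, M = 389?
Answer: -1/492533 ≈ -2.0303e-6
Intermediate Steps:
f = -492533 (f = -492091 - 1*442 = -492091 - 442 = -492533)
1/f = 1/(-492533) = -1/492533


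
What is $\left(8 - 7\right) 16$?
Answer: $16$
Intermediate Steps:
$\left(8 - 7\right) 16 = 1 \cdot 16 = 16$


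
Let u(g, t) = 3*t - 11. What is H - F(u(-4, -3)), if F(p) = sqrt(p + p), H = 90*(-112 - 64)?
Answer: -15840 - 2*I*sqrt(10) ≈ -15840.0 - 6.3246*I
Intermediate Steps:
H = -15840 (H = 90*(-176) = -15840)
u(g, t) = -11 + 3*t
F(p) = sqrt(2)*sqrt(p) (F(p) = sqrt(2*p) = sqrt(2)*sqrt(p))
H - F(u(-4, -3)) = -15840 - sqrt(2)*sqrt(-11 + 3*(-3)) = -15840 - sqrt(2)*sqrt(-11 - 9) = -15840 - sqrt(2)*sqrt(-20) = -15840 - sqrt(2)*2*I*sqrt(5) = -15840 - 2*I*sqrt(10)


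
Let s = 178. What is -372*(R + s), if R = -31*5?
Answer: -8556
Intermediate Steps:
R = -155
-372*(R + s) = -372*(-155 + 178) = -372*23 = -8556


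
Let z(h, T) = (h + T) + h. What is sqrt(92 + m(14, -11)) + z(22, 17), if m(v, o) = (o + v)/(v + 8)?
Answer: 61 + sqrt(44594)/22 ≈ 70.599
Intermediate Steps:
z(h, T) = T + 2*h (z(h, T) = (T + h) + h = T + 2*h)
m(v, o) = (o + v)/(8 + v)
sqrt(92 + m(14, -11)) + z(22, 17) = sqrt(92 + (-11 + 14)/(8 + 14)) + (17 + 2*22) = sqrt(92 + 3/22) + (17 + 44) = sqrt(92 + (1/22)*3) + 61 = sqrt(92 + 3/22) + 61 = sqrt(2027/22) + 61 = sqrt(44594)/22 + 61 = 61 + sqrt(44594)/22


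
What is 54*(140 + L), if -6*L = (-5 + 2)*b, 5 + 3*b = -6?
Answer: 7461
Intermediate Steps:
b = -11/3 (b = -5/3 + (⅓)*(-6) = -5/3 - 2 = -11/3 ≈ -3.6667)
L = -11/6 (L = -(-5 + 2)*(-11)/(6*3) = -(-1)*(-11)/(2*3) = -⅙*11 = -11/6 ≈ -1.8333)
54*(140 + L) = 54*(140 - 11/6) = 54*(829/6) = 7461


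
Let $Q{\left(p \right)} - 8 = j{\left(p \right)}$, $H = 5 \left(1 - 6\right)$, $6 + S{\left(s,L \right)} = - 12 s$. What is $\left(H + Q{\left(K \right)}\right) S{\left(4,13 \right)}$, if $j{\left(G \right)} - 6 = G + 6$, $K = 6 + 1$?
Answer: $-108$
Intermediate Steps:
$S{\left(s,L \right)} = -6 - 12 s$
$H = -25$ ($H = 5 \left(-5\right) = -25$)
$K = 7$
$j{\left(G \right)} = 12 + G$ ($j{\left(G \right)} = 6 + \left(G + 6\right) = 6 + \left(6 + G\right) = 12 + G$)
$Q{\left(p \right)} = 20 + p$ ($Q{\left(p \right)} = 8 + \left(12 + p\right) = 20 + p$)
$\left(H + Q{\left(K \right)}\right) S{\left(4,13 \right)} = \left(-25 + \left(20 + 7\right)\right) \left(-6 - 48\right) = \left(-25 + 27\right) \left(-6 - 48\right) = 2 \left(-54\right) = -108$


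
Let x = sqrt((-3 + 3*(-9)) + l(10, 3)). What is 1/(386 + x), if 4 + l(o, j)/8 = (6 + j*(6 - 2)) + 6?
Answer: 193/74433 - sqrt(130)/148866 ≈ 0.0025163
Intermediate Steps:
l(o, j) = 64 + 32*j (l(o, j) = -32 + 8*((6 + j*(6 - 2)) + 6) = -32 + 8*((6 + j*4) + 6) = -32 + 8*((6 + 4*j) + 6) = -32 + 8*(12 + 4*j) = -32 + (96 + 32*j) = 64 + 32*j)
x = sqrt(130) (x = sqrt((-3 + 3*(-9)) + (64 + 32*3)) = sqrt((-3 - 27) + (64 + 96)) = sqrt(-30 + 160) = sqrt(130) ≈ 11.402)
1/(386 + x) = 1/(386 + sqrt(130))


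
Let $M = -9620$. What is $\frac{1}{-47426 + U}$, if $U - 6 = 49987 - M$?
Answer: $\frac{1}{12187} \approx 8.2055 \cdot 10^{-5}$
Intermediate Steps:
$U = 59613$ ($U = 6 + \left(49987 - -9620\right) = 6 + \left(49987 + 9620\right) = 6 + 59607 = 59613$)
$\frac{1}{-47426 + U} = \frac{1}{-47426 + 59613} = \frac{1}{12187}$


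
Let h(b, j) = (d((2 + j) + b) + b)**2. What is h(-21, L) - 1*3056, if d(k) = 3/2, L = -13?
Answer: -10703/4 ≈ -2675.8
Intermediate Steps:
d(k) = 3/2 (d(k) = 3*(1/2) = 3/2)
h(b, j) = (3/2 + b)**2
h(-21, L) - 1*3056 = (3 + 2*(-21))**2/4 - 1*3056 = (3 - 42)**2/4 - 3056 = (1/4)*(-39)**2 - 3056 = (1/4)*1521 - 3056 = 1521/4 - 3056 = -10703/4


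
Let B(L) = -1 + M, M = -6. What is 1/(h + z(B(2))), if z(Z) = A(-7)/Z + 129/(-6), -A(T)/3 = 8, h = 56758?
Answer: 14/794359 ≈ 1.7624e-5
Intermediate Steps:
A(T) = -24 (A(T) = -3*8 = -24)
B(L) = -7 (B(L) = -1 - 6 = -7)
z(Z) = -43/2 - 24/Z (z(Z) = -24/Z + 129/(-6) = -24/Z + 129*(-⅙) = -24/Z - 43/2 = -43/2 - 24/Z)
1/(h + z(B(2))) = 1/(56758 + (-43/2 - 24/(-7))) = 1/(56758 + (-43/2 - 24*(-⅐))) = 1/(56758 + (-43/2 + 24/7)) = 1/(56758 - 253/14) = 1/(794359/14) = 14/794359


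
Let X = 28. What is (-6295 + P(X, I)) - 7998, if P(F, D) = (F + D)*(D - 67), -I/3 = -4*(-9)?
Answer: -293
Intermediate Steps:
I = -108 (I = -(-12)*(-9) = -3*36 = -108)
P(F, D) = (-67 + D)*(D + F) (P(F, D) = (D + F)*(-67 + D) = (-67 + D)*(D + F))
(-6295 + P(X, I)) - 7998 = (-6295 + ((-108)² - 67*(-108) - 67*28 - 108*28)) - 7998 = (-6295 + (11664 + 7236 - 1876 - 3024)) - 7998 = (-6295 + 14000) - 7998 = 7705 - 7998 = -293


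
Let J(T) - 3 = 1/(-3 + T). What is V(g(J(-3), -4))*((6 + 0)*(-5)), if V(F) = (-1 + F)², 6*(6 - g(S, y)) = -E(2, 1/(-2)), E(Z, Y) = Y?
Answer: -17405/24 ≈ -725.21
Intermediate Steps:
J(T) = 3 + 1/(-3 + T)
g(S, y) = 71/12 (g(S, y) = 6 - (-1)/(6*(-2)) = 6 - (-1)*(-1)/(6*2) = 6 - ⅙*½ = 6 - 1/12 = 71/12)
V(g(J(-3), -4))*((6 + 0)*(-5)) = (-1 + 71/12)²*((6 + 0)*(-5)) = (59/12)²*(6*(-5)) = (3481/144)*(-30) = -17405/24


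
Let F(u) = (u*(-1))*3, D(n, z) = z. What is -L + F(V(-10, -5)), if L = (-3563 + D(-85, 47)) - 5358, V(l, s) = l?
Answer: 8904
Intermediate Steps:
F(u) = -3*u (F(u) = -u*3 = -3*u)
L = -8874 (L = (-3563 + 47) - 5358 = -3516 - 5358 = -8874)
-L + F(V(-10, -5)) = -1*(-8874) - 3*(-10) = 8874 + 30 = 8904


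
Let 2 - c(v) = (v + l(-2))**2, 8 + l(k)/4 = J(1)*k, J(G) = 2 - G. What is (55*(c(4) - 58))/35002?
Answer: -3380/1591 ≈ -2.1245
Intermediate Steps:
l(k) = -32 + 4*k (l(k) = -32 + 4*((2 - 1*1)*k) = -32 + 4*((2 - 1)*k) = -32 + 4*(1*k) = -32 + 4*k)
c(v) = 2 - (-40 + v)**2 (c(v) = 2 - (v + (-32 + 4*(-2)))**2 = 2 - (v + (-32 - 8))**2 = 2 - (v - 40)**2 = 2 - (-40 + v)**2)
(55*(c(4) - 58))/35002 = (55*((2 - (-40 + 4)**2) - 58))/35002 = (55*((2 - 1*(-36)**2) - 58))*(1/35002) = (55*((2 - 1*1296) - 58))*(1/35002) = (55*((2 - 1296) - 58))*(1/35002) = (55*(-1294 - 58))*(1/35002) = (55*(-1352))*(1/35002) = -74360*1/35002 = -3380/1591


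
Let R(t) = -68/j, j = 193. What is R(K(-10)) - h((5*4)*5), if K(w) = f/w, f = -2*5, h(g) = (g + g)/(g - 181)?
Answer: 33092/15633 ≈ 2.1168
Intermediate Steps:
h(g) = 2*g/(-181 + g) (h(g) = (2*g)/(-181 + g) = 2*g/(-181 + g))
f = -10
K(w) = -10/w
R(t) = -68/193
R(K(-10)) - h((5*4)*5) = -68/193 - 2*(5*4)*5/(-181 + (5*4)*5) = -68/193 - 2*20*5/(-181 + 20*5) = -68/193 - 2*100/(-181 + 100) = -68/193 - 2*100/(-81) = -68/193 - 2*100*(-1)/81 = -68/193 - 1*(-200/81) = -68/193 + 200/81 = 33092/15633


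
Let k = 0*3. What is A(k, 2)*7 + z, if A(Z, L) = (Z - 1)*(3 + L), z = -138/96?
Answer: -583/16 ≈ -36.438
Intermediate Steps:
z = -23/16 (z = -138*1/96 = -23/16 ≈ -1.4375)
k = 0
A(Z, L) = (-1 + Z)*(3 + L)
A(k, 2)*7 + z = (-3 - 1*2 + 3*0 + 2*0)*7 - 23/16 = (-3 - 2 + 0 + 0)*7 - 23/16 = -5*7 - 23/16 = -35 - 23/16 = -583/16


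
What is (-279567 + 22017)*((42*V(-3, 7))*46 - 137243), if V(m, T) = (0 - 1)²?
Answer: 34849348050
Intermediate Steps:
V(m, T) = 1 (V(m, T) = (-1)² = 1)
(-279567 + 22017)*((42*V(-3, 7))*46 - 137243) = (-279567 + 22017)*((42*1)*46 - 137243) = -257550*(42*46 - 137243) = -257550*(1932 - 137243) = -257550*(-135311) = 34849348050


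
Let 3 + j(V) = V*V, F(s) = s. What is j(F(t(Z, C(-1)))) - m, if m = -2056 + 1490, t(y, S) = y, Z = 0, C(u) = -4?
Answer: 563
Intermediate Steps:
m = -566
j(V) = -3 + V**2 (j(V) = -3 + V*V = -3 + V**2)
j(F(t(Z, C(-1)))) - m = (-3 + 0**2) - 1*(-566) = (-3 + 0) + 566 = -3 + 566 = 563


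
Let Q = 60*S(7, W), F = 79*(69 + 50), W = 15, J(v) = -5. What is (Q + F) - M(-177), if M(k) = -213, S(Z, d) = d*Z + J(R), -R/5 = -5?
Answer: 15614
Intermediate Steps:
R = 25 (R = -5*(-5) = 25)
S(Z, d) = -5 + Z*d (S(Z, d) = d*Z - 5 = Z*d - 5 = -5 + Z*d)
F = 9401 (F = 79*119 = 9401)
Q = 6000 (Q = 60*(-5 + 7*15) = 60*(-5 + 105) = 60*100 = 6000)
(Q + F) - M(-177) = (6000 + 9401) - 1*(-213) = 15401 + 213 = 15614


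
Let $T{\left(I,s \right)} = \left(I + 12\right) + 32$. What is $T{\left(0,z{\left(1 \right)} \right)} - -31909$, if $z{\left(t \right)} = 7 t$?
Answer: $31953$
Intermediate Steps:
$T{\left(I,s \right)} = 44 + I$ ($T{\left(I,s \right)} = \left(12 + I\right) + 32 = 44 + I$)
$T{\left(0,z{\left(1 \right)} \right)} - -31909 = \left(44 + 0\right) - -31909 = 44 + 31909 = 31953$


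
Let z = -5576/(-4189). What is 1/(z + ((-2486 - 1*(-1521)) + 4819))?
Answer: 4189/16149982 ≈ 0.00025938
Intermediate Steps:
z = 5576/4189 (z = -5576*(-1/4189) = 5576/4189 ≈ 1.3311)
1/(z + ((-2486 - 1*(-1521)) + 4819)) = 1/(5576/4189 + ((-2486 - 1*(-1521)) + 4819)) = 1/(5576/4189 + ((-2486 + 1521) + 4819)) = 1/(5576/4189 + (-965 + 4819)) = 1/(5576/4189 + 3854) = 1/(16149982/4189) = 4189/16149982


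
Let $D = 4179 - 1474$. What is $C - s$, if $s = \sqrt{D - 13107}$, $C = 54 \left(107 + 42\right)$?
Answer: $8046 - i \sqrt{10402} \approx 8046.0 - 101.99 i$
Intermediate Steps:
$D = 2705$ ($D = 4179 - 1474 = 2705$)
$C = 8046$ ($C = 54 \cdot 149 = 8046$)
$s = i \sqrt{10402}$ ($s = \sqrt{2705 - 13107} = \sqrt{-10402} = i \sqrt{10402} \approx 101.99 i$)
$C - s = 8046 - i \sqrt{10402}$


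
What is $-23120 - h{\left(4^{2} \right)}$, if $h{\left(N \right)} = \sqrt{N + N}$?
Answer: $-23120 - 4 \sqrt{2} \approx -23126.0$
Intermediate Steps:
$h{\left(N \right)} = \sqrt{2} \sqrt{N}$ ($h{\left(N \right)} = \sqrt{2 N} = \sqrt{2} \sqrt{N}$)
$-23120 - h{\left(4^{2} \right)} = -23120 - \sqrt{2} \sqrt{4^{2}} = -23120 - \sqrt{2} \sqrt{16} = -23120 - \sqrt{2} \cdot 4 = -23120 - 4 \sqrt{2}$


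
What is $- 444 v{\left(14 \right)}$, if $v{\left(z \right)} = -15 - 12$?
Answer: $11988$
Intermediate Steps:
$v{\left(z \right)} = -27$ ($v{\left(z \right)} = -15 - 12 = -27$)
$- 444 v{\left(14 \right)} = \left(-444\right) \left(-27\right) = 11988$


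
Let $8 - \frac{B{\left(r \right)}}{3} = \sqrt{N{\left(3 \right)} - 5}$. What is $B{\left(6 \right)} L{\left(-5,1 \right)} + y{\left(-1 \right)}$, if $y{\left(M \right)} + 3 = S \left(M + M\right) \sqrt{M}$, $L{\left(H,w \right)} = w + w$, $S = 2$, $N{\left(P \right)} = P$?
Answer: $45 - 4 i - 6 i \sqrt{2} \approx 45.0 - 12.485 i$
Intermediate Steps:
$B{\left(r \right)} = 24 - 3 i \sqrt{2}$ ($B{\left(r \right)} = 24 - 3 \sqrt{3 - 5} = 24 - 3 \sqrt{-2} = 24 - 3 i \sqrt{2}$)
$L{\left(H,w \right)} = 2 w$
$y{\left(M \right)} = -3 + 4 M^{\frac{3}{2}}$ ($y{\left(M \right)} = -3 + 2 \left(M + M\right) \sqrt{M} = -3 + 2 \cdot 2 M \sqrt{M} = -3 + 4 M \sqrt{M} = -3 + 4 M^{\frac{3}{2}}$)
$B{\left(6 \right)} L{\left(-5,1 \right)} + y{\left(-1 \right)} = \left(24 - 3 i \sqrt{2}\right) 2 \cdot 1 - \left(3 - 4 \left(-1\right)^{\frac{3}{2}}\right) = \left(24 - 3 i \sqrt{2}\right) 2 - \left(3 - 4 \left(- i\right)\right) = \left(48 - 6 i \sqrt{2}\right) - \left(3 + 4 i\right) = 45 - 4 i - 6 i \sqrt{2}$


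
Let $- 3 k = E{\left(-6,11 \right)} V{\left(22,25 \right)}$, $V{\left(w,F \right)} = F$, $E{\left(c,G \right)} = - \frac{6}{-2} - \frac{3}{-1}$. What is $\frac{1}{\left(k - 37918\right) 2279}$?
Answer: $- \frac{1}{86529072} \approx -1.1557 \cdot 10^{-8}$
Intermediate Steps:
$E{\left(c,G \right)} = 6$ ($E{\left(c,G \right)} = \left(-6\right) \left(- \frac{1}{2}\right) - -3 = 3 + 3 = 6$)
$k = -50$ ($k = - \frac{6 \cdot 25}{3} = \left(- \frac{1}{3}\right) 150 = -50$)
$\frac{1}{\left(k - 37918\right) 2279} = \frac{1}{\left(-50 - 37918\right) 2279} = \frac{1}{-37968} \cdot \frac{1}{2279} = \left(- \frac{1}{37968}\right) \frac{1}{2279} = - \frac{1}{86529072}$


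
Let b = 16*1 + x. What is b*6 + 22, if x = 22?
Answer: 250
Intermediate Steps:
b = 38 (b = 16*1 + 22 = 16 + 22 = 38)
b*6 + 22 = 38*6 + 22 = 228 + 22 = 250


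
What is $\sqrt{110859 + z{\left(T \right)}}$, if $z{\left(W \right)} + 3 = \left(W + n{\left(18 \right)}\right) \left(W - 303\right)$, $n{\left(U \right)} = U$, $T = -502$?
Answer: $2 \sqrt{125119} \approx 707.44$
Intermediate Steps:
$z{\left(W \right)} = -3 + \left(-303 + W\right) \left(18 + W\right)$ ($z{\left(W \right)} = -3 + \left(W + 18\right) \left(W - 303\right) = -3 + \left(18 + W\right) \left(-303 + W\right) = -3 + \left(-303 + W\right) \left(18 + W\right)$)
$\sqrt{110859 + z{\left(T \right)}} = \sqrt{110859 - \left(-137613 - 252004\right)} = \sqrt{110859 + \left(-5457 + 252004 + 143070\right)} = \sqrt{110859 + 389617} = \sqrt{500476} = 2 \sqrt{125119}$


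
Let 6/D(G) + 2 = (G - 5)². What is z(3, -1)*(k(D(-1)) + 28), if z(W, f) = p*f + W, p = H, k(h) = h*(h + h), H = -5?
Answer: 64880/289 ≈ 224.50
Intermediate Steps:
D(G) = 6/(-2 + (-5 + G)²) (D(G) = 6/(-2 + (G - 5)²) = 6/(-2 + (-5 + G)²))
k(h) = 2*h² (k(h) = h*(2*h) = 2*h²)
p = -5
z(W, f) = W - 5*f (z(W, f) = -5*f + W = W - 5*f)
z(3, -1)*(k(D(-1)) + 28) = (3 - 5*(-1))*(2*(6/(-2 + (-5 - 1)²))² + 28) = (3 + 5)*(2*(6/(-2 + (-6)²))² + 28) = 8*(2*(6/(-2 + 36))² + 28) = 8*(2*(6/34)² + 28) = 8*(2*(6*(1/34))² + 28) = 8*(2*(3/17)² + 28) = 8*(2*(9/289) + 28) = 8*(18/289 + 28) = 8*(8110/289) = 64880/289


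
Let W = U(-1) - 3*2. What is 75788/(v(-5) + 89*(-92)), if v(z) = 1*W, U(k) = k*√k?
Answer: -621006872/67141637 + 75788*I/67141637 ≈ -9.2492 + 0.0011288*I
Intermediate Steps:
U(k) = k^(3/2)
W = -6 - I (W = (-1)^(3/2) - 3*2 = -I - 1*6 = -I - 6 = -6 - I ≈ -6.0 - 1.0*I)
v(z) = -6 - I (v(z) = 1*(-6 - I) = -6 - I)
75788/(v(-5) + 89*(-92)) = 75788/((-6 - I) + 89*(-92)) = 75788/((-6 - I) - 8188) = 75788/(-8194 - I) = 75788*((-8194 + I)/67141637) = 75788*(-8194 + I)/67141637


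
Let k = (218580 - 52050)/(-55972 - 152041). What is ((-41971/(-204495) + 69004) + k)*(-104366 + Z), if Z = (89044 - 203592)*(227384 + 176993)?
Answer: -10458641436572685205980962/3272124495 ≈ -3.1963e+15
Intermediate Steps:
k = -12810/16001 (k = 166530/(-208013) = 166530*(-1/208013) = -12810/16001 ≈ -0.80058)
Z = -46320576596 (Z = -114548*404377 = -46320576596)
((-41971/(-204495) + 69004) + k)*(-104366 + Z) = ((-41971/(-204495) + 69004) - 12810/16001)*(-104366 - 46320576596) = ((-41971*(-1/204495) + 69004) - 12810/16001)*(-46320680962) = ((41971/204495 + 69004) - 12810/16001)*(-46320680962) = (14111014951/204495 - 12810/16001)*(-46320680962) = (225787730650001/3272124495)*(-46320680962) = -10458641436572685205980962/3272124495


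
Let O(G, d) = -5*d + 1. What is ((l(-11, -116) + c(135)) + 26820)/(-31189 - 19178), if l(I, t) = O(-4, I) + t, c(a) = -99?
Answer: -8887/16789 ≈ -0.52934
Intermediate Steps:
O(G, d) = 1 - 5*d
l(I, t) = 1 + t - 5*I (l(I, t) = (1 - 5*I) + t = 1 + t - 5*I)
((l(-11, -116) + c(135)) + 26820)/(-31189 - 19178) = (((1 - 116 - 5*(-11)) - 99) + 26820)/(-31189 - 19178) = (((1 - 116 + 55) - 99) + 26820)/(-50367) = ((-60 - 99) + 26820)*(-1/50367) = (-159 + 26820)*(-1/50367) = 26661*(-1/50367) = -8887/16789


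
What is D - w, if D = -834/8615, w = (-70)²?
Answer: -42214334/8615 ≈ -4900.1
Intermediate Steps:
w = 4900
D = -834/8615 (D = -834*1/8615 = -834/8615 ≈ -0.096808)
D - w = -834/8615 - 1*4900 = -834/8615 - 4900 = -42214334/8615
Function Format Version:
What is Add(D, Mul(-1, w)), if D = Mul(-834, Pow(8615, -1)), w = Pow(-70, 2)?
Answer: Rational(-42214334, 8615) ≈ -4900.1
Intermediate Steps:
w = 4900
D = Rational(-834, 8615) (D = Mul(-834, Rational(1, 8615)) = Rational(-834, 8615) ≈ -0.096808)
Add(D, Mul(-1, w)) = Add(Rational(-834, 8615), Mul(-1, 4900)) = Add(Rational(-834, 8615), -4900) = Rational(-42214334, 8615)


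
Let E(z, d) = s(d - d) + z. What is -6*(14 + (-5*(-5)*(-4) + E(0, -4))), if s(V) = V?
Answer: 516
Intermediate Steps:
E(z, d) = z (E(z, d) = (d - d) + z = 0 + z = z)
-6*(14 + (-5*(-5)*(-4) + E(0, -4))) = -6*(14 + (-5*(-5)*(-4) + 0)) = -6*(14 + (25*(-4) + 0)) = -6*(14 + (-100 + 0)) = -6*(14 - 100) = -6*(-86) = 516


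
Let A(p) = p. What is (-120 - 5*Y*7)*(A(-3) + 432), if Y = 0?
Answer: -51480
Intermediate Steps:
(-120 - 5*Y*7)*(A(-3) + 432) = (-120 - 5*0*7)*(-3 + 432) = (-120 + 0*7)*429 = (-120 + 0)*429 = -120*429 = -51480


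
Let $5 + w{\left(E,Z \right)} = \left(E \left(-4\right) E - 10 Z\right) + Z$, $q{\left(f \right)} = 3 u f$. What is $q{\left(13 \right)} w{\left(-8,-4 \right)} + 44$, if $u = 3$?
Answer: $-26281$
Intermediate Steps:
$q{\left(f \right)} = 9 f$ ($q{\left(f \right)} = 3 \cdot 3 f = 9 f$)
$w{\left(E,Z \right)} = -5 - 9 Z - 4 E^{2}$ ($w{\left(E,Z \right)} = -5 + \left(\left(E \left(-4\right) E - 10 Z\right) + Z\right) = -5 + \left(\left(- 4 E E - 10 Z\right) + Z\right) = -5 + \left(\left(- 4 E^{2} - 10 Z\right) + Z\right) = -5 + \left(\left(- 10 Z - 4 E^{2}\right) + Z\right) = -5 - \left(4 E^{2} + 9 Z\right) = -5 - 9 Z - 4 E^{2}$)
$q{\left(13 \right)} w{\left(-8,-4 \right)} + 44 = 9 \cdot 13 \left(-5 - -36 - 4 \left(-8\right)^{2}\right) + 44 = 117 \left(-5 + 36 - 256\right) + 44 = 117 \left(-225\right) + 44 = -26325 + 44 = -26281$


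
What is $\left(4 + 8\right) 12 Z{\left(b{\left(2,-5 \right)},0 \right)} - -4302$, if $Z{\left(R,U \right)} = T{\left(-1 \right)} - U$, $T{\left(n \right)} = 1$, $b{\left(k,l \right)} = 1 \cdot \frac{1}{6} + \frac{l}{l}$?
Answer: $4446$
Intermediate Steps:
$b{\left(k,l \right)} = \frac{7}{6}$ ($b{\left(k,l \right)} = 1 \cdot \frac{1}{6} + 1 = \frac{1}{6} + 1 = \frac{7}{6}$)
$Z{\left(R,U \right)} = 1 - U$
$\left(4 + 8\right) 12 Z{\left(b{\left(2,-5 \right)},0 \right)} - -4302 = \left(4 + 8\right) 12 \left(1 - 0\right) - -4302 = 12 \cdot 12 \left(1 + 0\right) + 4302 = 144 \cdot 1 + 4302 = 144 + 4302 = 4446$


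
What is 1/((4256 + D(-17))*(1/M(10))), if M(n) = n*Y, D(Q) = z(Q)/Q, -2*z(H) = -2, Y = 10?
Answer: 1700/72351 ≈ 0.023497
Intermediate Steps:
z(H) = 1 (z(H) = -½*(-2) = 1)
D(Q) = 1/Q
M(n) = 10*n (M(n) = n*10 = 10*n)
1/((4256 + D(-17))*(1/M(10))) = 1/((4256 + 1/(-17))*(1/(10*10))) = 1/((4256 - 1/17)*(1/100)) = 1/((72351/17)*(1/100)) = (17/72351)*100 = 1700/72351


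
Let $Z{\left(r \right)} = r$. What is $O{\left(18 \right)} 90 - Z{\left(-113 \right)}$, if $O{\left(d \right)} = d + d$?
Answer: $3353$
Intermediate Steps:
$O{\left(d \right)} = 2 d$
$O{\left(18 \right)} 90 - Z{\left(-113 \right)} = 2 \cdot 18 \cdot 90 - -113 = 36 \cdot 90 + 113 = 3240 + 113 = 3353$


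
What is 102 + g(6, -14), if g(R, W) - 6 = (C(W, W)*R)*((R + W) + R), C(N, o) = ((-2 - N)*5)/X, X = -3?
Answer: 348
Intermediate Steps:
C(N, o) = 10/3 + 5*N/3 (C(N, o) = ((-2 - N)*5)/(-3) = (-10 - 5*N)*(-1/3) = 10/3 + 5*N/3)
g(R, W) = 6 + R*(10/3 + 5*W/3)*(W + 2*R) (g(R, W) = 6 + ((10/3 + 5*W/3)*R)*((R + W) + R) = 6 + (R*(10/3 + 5*W/3))*(W + 2*R) = 6 + R*(10/3 + 5*W/3)*(W + 2*R))
102 + g(6, -14) = 102 + (6 + (10/3)*6**2*(2 - 14) + (5/3)*6*(-14)*(2 - 14)) = 102 + (6 + (10/3)*36*(-12) + (5/3)*6*(-14)*(-12)) = 102 + (6 - 1440 + 1680) = 102 + 246 = 348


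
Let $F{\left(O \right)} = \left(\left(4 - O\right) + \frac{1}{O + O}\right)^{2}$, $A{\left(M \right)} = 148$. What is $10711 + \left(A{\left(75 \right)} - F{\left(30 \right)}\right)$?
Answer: $\frac{36661919}{3600} \approx 10184.0$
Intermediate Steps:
$F{\left(O \right)} = \left(4 + \frac{1}{2 O} - O\right)^{2}$ ($F{\left(O \right)} = \left(\left(4 - O\right) + \frac{1}{2 O}\right)^{2} = \left(4 + \frac{1}{2 O} - O\right)^{2}$)
$10711 + \left(A{\left(75 \right)} - F{\left(30 \right)}\right) = 10711 + \left(148 - \frac{\left(1 - 2 \cdot 30^{2} + 8 \cdot 30\right)^{2}}{4 \cdot 900}\right) = 10711 + \left(148 - \frac{1}{4} \cdot \frac{1}{900} \left(1 - 1800 + 240\right)^{2}\right) = 10711 + \left(148 - \frac{1}{4} \cdot \frac{1}{900} \left(-1559\right)^{2}\right) = 10711 + \left(148 - \frac{1}{4} \cdot \frac{1}{900} \cdot 2430481\right) = 10711 + \left(148 - \frac{2430481}{3600}\right) = 10711 - \frac{1897681}{3600} = \frac{36661919}{3600}$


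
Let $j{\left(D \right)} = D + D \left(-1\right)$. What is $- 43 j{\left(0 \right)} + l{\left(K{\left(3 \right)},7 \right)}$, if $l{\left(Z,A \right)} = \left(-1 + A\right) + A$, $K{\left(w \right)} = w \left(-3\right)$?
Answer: $13$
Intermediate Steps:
$K{\left(w \right)} = - 3 w$
$j{\left(D \right)} = 0$ ($j{\left(D \right)} = D - D = 0$)
$l{\left(Z,A \right)} = -1 + 2 A$
$- 43 j{\left(0 \right)} + l{\left(K{\left(3 \right)},7 \right)} = \left(-43\right) 0 + \left(-1 + 2 \cdot 7\right) = 0 + \left(-1 + 14\right) = 0 + 13 = 13$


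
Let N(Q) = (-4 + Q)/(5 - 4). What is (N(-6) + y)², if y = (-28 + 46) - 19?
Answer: 121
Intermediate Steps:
N(Q) = -4 + Q (N(Q) = (-4 + Q)/1 = (-4 + Q)*1 = -4 + Q)
y = -1 (y = 18 - 19 = -1)
(N(-6) + y)² = ((-4 - 6) - 1)² = (-10 - 1)² = (-11)² = 121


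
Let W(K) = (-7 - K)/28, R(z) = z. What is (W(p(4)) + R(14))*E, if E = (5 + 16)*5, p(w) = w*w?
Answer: 5535/4 ≈ 1383.8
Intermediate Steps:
p(w) = w**2
W(K) = -1/4 - K/28 (W(K) = (-7 - K)*(1/28) = -1/4 - K/28)
E = 105 (E = 21*5 = 105)
(W(p(4)) + R(14))*E = ((-1/4 - 1/28*4**2) + 14)*105 = ((-1/4 - 1/28*16) + 14)*105 = ((-1/4 - 4/7) + 14)*105 = (-23/28 + 14)*105 = (369/28)*105 = 5535/4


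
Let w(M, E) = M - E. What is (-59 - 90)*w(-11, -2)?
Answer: 1341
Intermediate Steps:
(-59 - 90)*w(-11, -2) = (-59 - 90)*(-11 - 1*(-2)) = -149*(-11 + 2) = -149*(-9) = 1341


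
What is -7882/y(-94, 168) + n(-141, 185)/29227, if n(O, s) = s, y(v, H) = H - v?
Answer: -115159372/3828737 ≈ -30.078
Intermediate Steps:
-7882/y(-94, 168) + n(-141, 185)/29227 = -7882/(168 - 1*(-94)) + 185/29227 = -7882/(168 + 94) + 185*(1/29227) = -7882/262 + 185/29227 = -7882*1/262 + 185/29227 = -3941/131 + 185/29227 = -115159372/3828737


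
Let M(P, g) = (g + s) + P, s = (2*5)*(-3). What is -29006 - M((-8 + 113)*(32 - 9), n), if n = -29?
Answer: -31362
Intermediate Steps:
s = -30 (s = 10*(-3) = -30)
M(P, g) = -30 + P + g (M(P, g) = (g - 30) + P = (-30 + g) + P = -30 + P + g)
-29006 - M((-8 + 113)*(32 - 9), n) = -29006 - (-30 + (-8 + 113)*(32 - 9) - 29) = -29006 - (-30 + 105*23 - 29) = -29006 - (-30 + 2415 - 29) = -29006 - 1*2356 = -29006 - 2356 = -31362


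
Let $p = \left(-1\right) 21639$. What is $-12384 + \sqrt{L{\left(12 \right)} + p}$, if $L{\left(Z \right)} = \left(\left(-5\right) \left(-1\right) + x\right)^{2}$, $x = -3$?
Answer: $-12384 + i \sqrt{21635} \approx -12384.0 + 147.09 i$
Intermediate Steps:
$p = -21639$
$L{\left(Z \right)} = 4$ ($L{\left(Z \right)} = \left(\left(-5\right) \left(-1\right) - 3\right)^{2} = \left(5 - 3\right)^{2} = 2^{2} = 4$)
$-12384 + \sqrt{L{\left(12 \right)} + p} = -12384 + \sqrt{4 - 21639} = -12384 + \sqrt{-21635} = -12384 + i \sqrt{21635}$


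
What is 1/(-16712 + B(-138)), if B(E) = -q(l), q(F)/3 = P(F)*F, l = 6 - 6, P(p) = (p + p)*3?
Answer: -1/16712 ≈ -5.9837e-5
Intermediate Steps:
P(p) = 6*p (P(p) = (2*p)*3 = 6*p)
l = 0
q(F) = 18*F² (q(F) = 3*((6*F)*F) = 3*(6*F²) = 18*F²)
B(E) = 0 (B(E) = -18*0² = -18*0 = -1*0 = 0)
1/(-16712 + B(-138)) = 1/(-16712 + 0) = 1/(-16712) = -1/16712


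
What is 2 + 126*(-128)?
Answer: -16126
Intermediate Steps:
2 + 126*(-128) = 2 - 16128 = -16126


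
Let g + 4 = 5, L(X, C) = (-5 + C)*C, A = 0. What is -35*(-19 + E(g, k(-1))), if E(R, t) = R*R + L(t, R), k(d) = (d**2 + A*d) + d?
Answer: 770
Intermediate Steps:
L(X, C) = C*(-5 + C)
g = 1 (g = -4 + 5 = 1)
k(d) = d + d**2 (k(d) = (d**2 + 0*d) + d = (d**2 + 0) + d = d**2 + d = d + d**2)
E(R, t) = R**2 + R*(-5 + R) (E(R, t) = R*R + R*(-5 + R) = R**2 + R*(-5 + R))
-35*(-19 + E(g, k(-1))) = -35*(-19 + 1*(-5 + 2*1)) = -35*(-19 + 1*(-5 + 2)) = -35*(-19 + 1*(-3)) = -35*(-19 - 3) = -35*(-22) = 770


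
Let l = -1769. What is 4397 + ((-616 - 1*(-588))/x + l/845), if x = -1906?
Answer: 3539164118/805285 ≈ 4394.9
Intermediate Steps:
4397 + ((-616 - 1*(-588))/x + l/845) = 4397 + ((-616 - 1*(-588))/(-1906) - 1769/845) = 4397 + ((-616 + 588)*(-1/1906) - 1769*1/845) = 4397 + (-28*(-1/1906) - 1769/845) = 4397 + (14/953 - 1769/845) = 4397 - 1674027/805285 = 3539164118/805285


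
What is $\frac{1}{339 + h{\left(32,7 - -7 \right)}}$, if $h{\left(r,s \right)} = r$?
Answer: $\frac{1}{371} \approx 0.0026954$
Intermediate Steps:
$\frac{1}{339 + h{\left(32,7 - -7 \right)}} = \frac{1}{339 + 32} = \frac{1}{371}$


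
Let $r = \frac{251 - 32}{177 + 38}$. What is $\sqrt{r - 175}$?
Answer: $\frac{i \sqrt{8042290}}{215} \approx 13.19 i$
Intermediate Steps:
$r = \frac{219}{215} \approx 1.0186$
$\sqrt{r - 175} = \sqrt{\frac{219}{215} - 175} = \sqrt{- \frac{37406}{215}} = \frac{i \sqrt{8042290}}{215}$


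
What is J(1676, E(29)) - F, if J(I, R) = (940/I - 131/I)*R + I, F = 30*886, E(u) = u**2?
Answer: -41058735/1676 ≈ -24498.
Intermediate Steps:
F = 26580
J(I, R) = I + 809*R/I (J(I, R) = (809/I)*R + I = 809*R/I + I = I + 809*R/I)
J(1676, E(29)) - F = (1676 + 809*29**2/1676) - 1*26580 = (1676 + 809*841*(1/1676)) - 26580 = (1676 + 680369/1676) - 26580 = 3489345/1676 - 26580 = -41058735/1676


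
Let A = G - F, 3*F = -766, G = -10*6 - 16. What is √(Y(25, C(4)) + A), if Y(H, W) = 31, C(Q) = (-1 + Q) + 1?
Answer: √1893/3 ≈ 14.503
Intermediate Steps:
G = -76 (G = -60 - 16 = -76)
F = -766/3 (F = (⅓)*(-766) = -766/3 ≈ -255.33)
C(Q) = Q
A = 538/3 (A = -76 - 1*(-766/3) = -76 + 766/3 = 538/3 ≈ 179.33)
√(Y(25, C(4)) + A) = √(31 + 538/3) = √(631/3) = √1893/3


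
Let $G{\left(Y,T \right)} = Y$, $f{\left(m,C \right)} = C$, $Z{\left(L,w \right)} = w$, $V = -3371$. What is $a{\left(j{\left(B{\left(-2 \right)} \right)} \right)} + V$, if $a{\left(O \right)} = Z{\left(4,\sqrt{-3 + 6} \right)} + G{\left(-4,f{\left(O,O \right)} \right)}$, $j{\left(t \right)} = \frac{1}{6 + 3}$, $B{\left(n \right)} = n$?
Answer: $-3375 + \sqrt{3} \approx -3373.3$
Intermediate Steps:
$j{\left(t \right)} = \frac{1}{9}$
$a{\left(O \right)} = -4 + \sqrt{3}$ ($a{\left(O \right)} = \sqrt{-3 + 6} - 4 = \sqrt{3} - 4 = -4 + \sqrt{3}$)
$a{\left(j{\left(B{\left(-2 \right)} \right)} \right)} + V = \left(-4 + \sqrt{3}\right) - 3371 = -3375 + \sqrt{3}$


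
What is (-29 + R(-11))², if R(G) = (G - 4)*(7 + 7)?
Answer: 57121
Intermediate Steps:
R(G) = -56 + 14*G (R(G) = (-4 + G)*14 = -56 + 14*G)
(-29 + R(-11))² = (-29 + (-56 + 14*(-11)))² = (-29 + (-56 - 154))² = (-29 - 210)² = (-239)² = 57121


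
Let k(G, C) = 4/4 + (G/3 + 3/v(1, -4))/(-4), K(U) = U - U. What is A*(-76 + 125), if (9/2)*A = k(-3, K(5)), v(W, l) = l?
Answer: 1127/72 ≈ 15.653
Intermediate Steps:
K(U) = 0
k(G, C) = 19/16 - G/12 (k(G, C) = 4/4 + (G/3 + 3/(-4))/(-4) = 4*(1/4) + (G*(1/3) + 3*(-1/4))*(-1/4) = 1 + (G/3 - 3/4)*(-1/4) = 1 + (-3/4 + G/3)*(-1/4) = 1 + (3/16 - G/12) = 19/16 - G/12)
A = 23/72 (A = 2*(19/16 - 1/12*(-3))/9 = 2*(19/16 + 1/4)/9 = (2/9)*(23/16) = 23/72 ≈ 0.31944)
A*(-76 + 125) = 23*(-76 + 125)/72 = (23/72)*49 = 1127/72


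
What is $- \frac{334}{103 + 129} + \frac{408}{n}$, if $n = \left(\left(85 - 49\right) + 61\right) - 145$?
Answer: $- \frac{1153}{116} \approx -9.9397$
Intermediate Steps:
$n = -48$ ($n = \left(36 + 61\right) - 145 = 97 - 145 = -48$)
$- \frac{334}{103 + 129} + \frac{408}{n} = - \frac{334}{103 + 129} + \frac{408}{-48} = - \frac{334}{232} + 408 \left(- \frac{1}{48}\right) = \left(-334\right) \frac{1}{232} - \frac{17}{2} = - \frac{167}{116} - \frac{17}{2} = - \frac{1153}{116}$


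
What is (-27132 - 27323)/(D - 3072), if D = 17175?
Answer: -54455/14103 ≈ -3.8612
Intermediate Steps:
(-27132 - 27323)/(D - 3072) = (-27132 - 27323)/(17175 - 3072) = -54455/14103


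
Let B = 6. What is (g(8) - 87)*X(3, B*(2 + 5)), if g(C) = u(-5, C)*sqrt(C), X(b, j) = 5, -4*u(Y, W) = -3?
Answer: -435 + 15*sqrt(2)/2 ≈ -424.39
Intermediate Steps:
u(Y, W) = 3/4 (u(Y, W) = -1/4*(-3) = 3/4)
g(C) = 3*sqrt(C)/4
(g(8) - 87)*X(3, B*(2 + 5)) = (3*sqrt(8)/4 - 87)*5 = (3*(2*sqrt(2))/4 - 87)*5 = (3*sqrt(2)/2 - 87)*5 = (-87 + 3*sqrt(2)/2)*5 = -435 + 15*sqrt(2)/2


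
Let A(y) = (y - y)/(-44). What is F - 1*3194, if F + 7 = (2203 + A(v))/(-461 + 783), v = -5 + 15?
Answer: -1028519/322 ≈ -3194.2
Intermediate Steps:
v = 10
A(y) = 0 (A(y) = 0*(-1/44) = 0)
F = -51/322 (F = -7 + (2203 + 0)/(-461 + 783) = -7 + 2203/322 = -51/322 ≈ -0.15839)
F - 1*3194 = -51/322 - 1*3194 = -51/322 - 3194 = -1028519/322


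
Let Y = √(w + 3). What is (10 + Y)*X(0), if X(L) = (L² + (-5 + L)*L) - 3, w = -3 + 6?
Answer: -30 - 3*√6 ≈ -37.348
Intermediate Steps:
w = 3
Y = √6 (Y = √(3 + 3) = √6 ≈ 2.4495)
X(L) = -3 + L² + L*(-5 + L) (X(L) = (L² + L*(-5 + L)) - 3 = -3 + L² + L*(-5 + L))
(10 + Y)*X(0) = (10 + √6)*(-3 - 5*0 + 2*0²) = (10 + √6)*(-3 + 0 + 2*0) = (10 + √6)*(-3 + 0 + 0) = (10 + √6)*(-3) = -30 - 3*√6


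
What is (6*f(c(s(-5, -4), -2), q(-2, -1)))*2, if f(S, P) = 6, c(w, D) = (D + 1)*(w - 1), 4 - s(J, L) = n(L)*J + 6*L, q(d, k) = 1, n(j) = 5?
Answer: 72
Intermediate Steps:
s(J, L) = 4 - 6*L - 5*J (s(J, L) = 4 - (5*J + 6*L) = 4 + (-6*L - 5*J) = 4 - 6*L - 5*J)
c(w, D) = (1 + D)*(-1 + w)
(6*f(c(s(-5, -4), -2), q(-2, -1)))*2 = (6*6)*2 = 36*2 = 72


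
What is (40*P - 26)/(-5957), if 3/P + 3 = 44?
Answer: 946/244237 ≈ 0.0038733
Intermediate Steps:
P = 3/41 (P = 3/(-3 + 44) = 3/41 ≈ 0.073171)
(40*P - 26)/(-5957) = (40*(3/41) - 26)/(-5957) = (120/41 - 26)*(-1/5957) = -946/41*(-1/5957) = 946/244237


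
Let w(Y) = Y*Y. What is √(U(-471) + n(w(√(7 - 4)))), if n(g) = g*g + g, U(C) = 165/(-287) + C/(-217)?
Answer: 24*√38130/1271 ≈ 3.6872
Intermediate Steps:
U(C) = -165/287 - C/217 (U(C) = 165*(-1/287) + C*(-1/217) = -165/287 - C/217)
w(Y) = Y²
n(g) = g + g² (n(g) = g² + g = g + g²)
√(U(-471) + n(w(√(7 - 4)))) = √((-165/287 - 1/217*(-471)) + (√(7 - 4))²*(1 + (√(7 - 4))²)) = √((-165/287 + 471/217) + (√3)²*(1 + (√3)²)) = √(2028/1271 + 3*(1 + 3)) = √(2028/1271 + 3*4) = √(2028/1271 + 12) = √(17280/1271) = 24*√38130/1271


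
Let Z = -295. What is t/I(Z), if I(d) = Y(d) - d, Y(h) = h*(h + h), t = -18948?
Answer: -6316/58115 ≈ -0.10868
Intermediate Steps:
Y(h) = 2*h² (Y(h) = h*(2*h) = 2*h²)
I(d) = -d + 2*d² (I(d) = 2*d² - d = -d + 2*d²)
t/I(Z) = -18948*(-1/(295*(-1 + 2*(-295)))) = -18948*(-1/(295*(-1 - 590))) = -18948/((-295*(-591))) = -18948/174345 = -18948*1/174345 = -6316/58115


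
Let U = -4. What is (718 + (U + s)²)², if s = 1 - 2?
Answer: 552049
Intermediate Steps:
s = -1
(718 + (U + s)²)² = (718 + (-4 - 1)²)² = (718 + (-5)²)² = (718 + 25)² = 743² = 552049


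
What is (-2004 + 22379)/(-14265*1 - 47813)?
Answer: -20375/62078 ≈ -0.32822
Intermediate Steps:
(-2004 + 22379)/(-14265*1 - 47813) = 20375/(-14265 - 47813) = 20375/(-62078) = 20375*(-1/62078) = -20375/62078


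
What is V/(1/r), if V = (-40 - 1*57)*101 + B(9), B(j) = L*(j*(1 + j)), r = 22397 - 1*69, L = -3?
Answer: -224775976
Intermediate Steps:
r = 22328 (r = 22397 - 69 = 22328)
B(j) = -3*j*(1 + j)
V = -10067 (V = (-40 - 1*57)*101 - 3*9*(1 + 9) = (-40 - 57)*101 - 3*9*10 = -97*101 - 270 = -9797 - 270 = -10067)
V/(1/r) = -10067/(1/22328) = -10067/1/22328 = -10067*22328 = -224775976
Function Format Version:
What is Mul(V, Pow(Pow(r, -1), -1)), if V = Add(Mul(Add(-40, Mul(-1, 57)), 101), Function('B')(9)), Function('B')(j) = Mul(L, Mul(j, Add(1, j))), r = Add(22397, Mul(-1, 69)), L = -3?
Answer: -224775976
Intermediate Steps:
r = 22328 (r = Add(22397, -69) = 22328)
Function('B')(j) = Mul(-3, j, Add(1, j)) (Function('B')(j) = Mul(-3, Mul(j, Add(1, j))) = Mul(-3, j, Add(1, j)))
V = -10067 (V = Add(Mul(Add(-40, Mul(-1, 57)), 101), Mul(-3, 9, Add(1, 9))) = Add(Mul(Add(-40, -57), 101), Mul(-3, 9, 10)) = Add(Mul(-97, 101), -270) = Add(-9797, -270) = -10067)
Mul(V, Pow(Pow(r, -1), -1)) = Mul(-10067, Pow(Pow(22328, -1), -1)) = Mul(-10067, Pow(Rational(1, 22328), -1)) = Mul(-10067, 22328) = -224775976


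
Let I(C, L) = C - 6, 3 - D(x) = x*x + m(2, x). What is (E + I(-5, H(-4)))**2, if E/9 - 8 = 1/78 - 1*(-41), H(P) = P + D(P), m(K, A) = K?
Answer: 125059489/676 ≈ 1.8500e+5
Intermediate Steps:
D(x) = 1 - x**2 (D(x) = 3 - (x*x + 2) = 3 - (x**2 + 2) = 3 - (2 + x**2) = 3 + (-2 - x**2) = 1 - x**2)
H(P) = 1 + P - P**2 (H(P) = P + (1 - P**2) = 1 + P - P**2)
E = 11469/26 (E = 72 + 9*(1/78 - 1*(-41)) = 72 + 9*(1/78 + 41) = 72 + 9*(3199/78) = 72 + 9597/26 = 11469/26 ≈ 441.12)
I(C, L) = -6 + C
(E + I(-5, H(-4)))**2 = (11469/26 + (-6 - 5))**2 = (11469/26 - 11)**2 = (11183/26)**2 = 125059489/676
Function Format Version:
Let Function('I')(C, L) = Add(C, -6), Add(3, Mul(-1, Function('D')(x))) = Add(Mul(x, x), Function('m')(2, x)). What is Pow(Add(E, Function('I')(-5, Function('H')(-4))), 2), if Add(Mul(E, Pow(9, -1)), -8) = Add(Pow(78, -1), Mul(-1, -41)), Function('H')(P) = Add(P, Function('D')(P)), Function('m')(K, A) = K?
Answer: Rational(125059489, 676) ≈ 1.8500e+5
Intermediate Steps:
Function('D')(x) = Add(1, Mul(-1, Pow(x, 2))) (Function('D')(x) = Add(3, Mul(-1, Add(Mul(x, x), 2))) = Add(3, Mul(-1, Add(Pow(x, 2), 2))) = Add(3, Mul(-1, Add(2, Pow(x, 2)))) = Add(3, Add(-2, Mul(-1, Pow(x, 2)))) = Add(1, Mul(-1, Pow(x, 2))))
Function('H')(P) = Add(1, P, Mul(-1, Pow(P, 2))) (Function('H')(P) = Add(P, Add(1, Mul(-1, Pow(P, 2)))) = Add(1, P, Mul(-1, Pow(P, 2))))
E = Rational(11469, 26) (E = Add(72, Mul(9, Add(Pow(78, -1), Mul(-1, -41)))) = Add(72, Mul(9, Add(Rational(1, 78), 41))) = Add(72, Mul(9, Rational(3199, 78))) = Add(72, Rational(9597, 26)) = Rational(11469, 26) ≈ 441.12)
Function('I')(C, L) = Add(-6, C)
Pow(Add(E, Function('I')(-5, Function('H')(-4))), 2) = Pow(Add(Rational(11469, 26), Add(-6, -5)), 2) = Pow(Add(Rational(11469, 26), -11), 2) = Pow(Rational(11183, 26), 2) = Rational(125059489, 676)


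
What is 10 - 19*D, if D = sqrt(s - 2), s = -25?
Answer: 10 - 57*I*sqrt(3) ≈ 10.0 - 98.727*I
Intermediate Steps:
D = 3*I*sqrt(3) (D = sqrt(-25 - 2) = sqrt(-27) = 3*I*sqrt(3) ≈ 5.1962*I)
10 - 19*D = 10 - 57*I*sqrt(3)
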